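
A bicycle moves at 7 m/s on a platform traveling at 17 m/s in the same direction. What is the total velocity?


Given: object velocity = 7 m/s, platform velocity = 17 m/s (same direction)
Using classical velocity addition: v_total = v_object + v_platform
v_total = 7 + 17
v_total = 24 m/s

24 m/s


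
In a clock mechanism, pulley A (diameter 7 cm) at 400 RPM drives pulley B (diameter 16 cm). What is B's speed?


Given: D1 = 7 cm, w1 = 400 RPM, D2 = 16 cm
Using D1*w1 = D2*w2
w2 = D1*w1 / D2
w2 = 7*400 / 16
w2 = 2800 / 16
w2 = 175 RPM

175 RPM


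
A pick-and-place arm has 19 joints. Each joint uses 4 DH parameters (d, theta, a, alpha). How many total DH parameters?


Given: 19 joints, 4 DH parameters per joint (d, theta, a, alpha)
Total DH parameters = number_of_joints * 4
Total = 19 * 4
Total = 76

76


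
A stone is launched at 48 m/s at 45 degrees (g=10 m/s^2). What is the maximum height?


Given: v0 = 48 m/s, theta = 45 deg, g = 10 m/s^2
sin^2(45) = 1/2
Using H = v0^2 * sin^2(theta) / (2*g)
H = 48^2 * 1/2 / (2*10)
H = 2304 * 1/2 / 20
H = 1152 / 20
H = 288/5 m

288/5 m


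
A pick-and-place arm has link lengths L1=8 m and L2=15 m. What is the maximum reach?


Given: L1 = 8 m, L2 = 15 m
For a 2-link planar arm, max reach = L1 + L2 (fully extended)
Max reach = 8 + 15
Max reach = 23 m

23 m


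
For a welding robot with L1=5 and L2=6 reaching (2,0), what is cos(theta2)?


Given: L1 = 5, L2 = 6, target (x, y) = (2, 0)
Using cos(theta2) = (x^2 + y^2 - L1^2 - L2^2) / (2*L1*L2)
x^2 + y^2 = 2^2 + 0 = 4
L1^2 + L2^2 = 25 + 36 = 61
Numerator = 4 - 61 = -57
Denominator = 2*5*6 = 60
cos(theta2) = -57/60 = -19/20

-19/20


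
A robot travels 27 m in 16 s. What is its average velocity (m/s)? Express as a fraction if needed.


Given: distance d = 27 m, time t = 16 s
Using v = d / t
v = 27 / 16
v = 27/16 m/s

27/16 m/s


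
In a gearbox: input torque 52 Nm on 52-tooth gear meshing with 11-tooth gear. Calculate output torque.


Given: N1 = 52, N2 = 11, T1 = 52 Nm
Using T2/T1 = N2/N1
T2 = T1 * N2 / N1
T2 = 52 * 11 / 52
T2 = 572 / 52
T2 = 11 Nm

11 Nm


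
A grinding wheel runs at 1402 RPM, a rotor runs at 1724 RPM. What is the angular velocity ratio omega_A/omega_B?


Given: RPM_A = 1402, RPM_B = 1724
omega = 2*pi*RPM/60, so omega_A/omega_B = RPM_A / RPM_B
omega_A/omega_B = 1402 / 1724
omega_A/omega_B = 701/862

701/862


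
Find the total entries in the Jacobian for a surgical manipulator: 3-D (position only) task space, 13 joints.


Given: task space dimension = 3, joints = 13
Jacobian is a 3 x 13 matrix
Total entries = rows * columns
Total = 3 * 13
Total = 39

39


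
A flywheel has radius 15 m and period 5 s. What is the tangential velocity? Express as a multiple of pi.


Given: radius r = 15 m, period T = 5 s
Using v = 2*pi*r / T
v = 2*pi*15 / 5
v = 30*pi / 5
v = 6*pi m/s

6*pi m/s


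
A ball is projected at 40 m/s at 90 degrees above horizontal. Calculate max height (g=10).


Given: v0 = 40 m/s, theta = 90 deg, g = 10 m/s^2
sin^2(90) = 1
Using H = v0^2 * sin^2(theta) / (2*g)
H = 40^2 * 1 / (2*10)
H = 1600 * 1 / 20
H = 1600 / 20
H = 80 m

80 m


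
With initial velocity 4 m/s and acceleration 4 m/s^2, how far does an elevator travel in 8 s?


Given: v0 = 4 m/s, a = 4 m/s^2, t = 8 s
Using s = v0*t + (1/2)*a*t^2
s = 4*8 + (1/2)*4*8^2
s = 32 + (1/2)*256
s = 32 + 128
s = 160

160 m


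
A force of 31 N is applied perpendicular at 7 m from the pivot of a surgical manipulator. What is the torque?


Given: F = 31 N, r = 7 m, angle = 90 deg (perpendicular)
Using tau = F * r * sin(90)
sin(90) = 1
tau = 31 * 7 * 1
tau = 217 Nm

217 Nm


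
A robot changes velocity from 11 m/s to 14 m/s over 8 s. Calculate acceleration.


Given: initial velocity v0 = 11 m/s, final velocity v = 14 m/s, time t = 8 s
Using a = (v - v0) / t
a = (14 - 11) / 8
a = 3 / 8
a = 3/8 m/s^2

3/8 m/s^2


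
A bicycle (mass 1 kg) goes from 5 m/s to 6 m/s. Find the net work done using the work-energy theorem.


Given: m = 1 kg, v0 = 5 m/s, v = 6 m/s
Using W = (1/2)*m*(v^2 - v0^2)
v^2 = 6^2 = 36
v0^2 = 5^2 = 25
v^2 - v0^2 = 36 - 25 = 11
W = (1/2)*1*11 = 11/2 J

11/2 J


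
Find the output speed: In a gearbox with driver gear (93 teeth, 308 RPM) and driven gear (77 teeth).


Given: N1 = 93 teeth, w1 = 308 RPM, N2 = 77 teeth
Using N1*w1 = N2*w2
w2 = N1*w1 / N2
w2 = 93*308 / 77
w2 = 28644 / 77
w2 = 372 RPM

372 RPM


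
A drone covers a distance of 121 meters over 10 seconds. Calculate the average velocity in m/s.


Given: distance d = 121 m, time t = 10 s
Using v = d / t
v = 121 / 10
v = 121/10 m/s

121/10 m/s


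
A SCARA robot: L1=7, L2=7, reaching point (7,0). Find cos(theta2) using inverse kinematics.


Given: L1 = 7, L2 = 7, target (x, y) = (7, 0)
Using cos(theta2) = (x^2 + y^2 - L1^2 - L2^2) / (2*L1*L2)
x^2 + y^2 = 7^2 + 0 = 49
L1^2 + L2^2 = 49 + 49 = 98
Numerator = 49 - 98 = -49
Denominator = 2*7*7 = 98
cos(theta2) = -49/98 = -1/2

-1/2


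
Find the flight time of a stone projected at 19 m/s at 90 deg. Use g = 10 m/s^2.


Given: v0 = 19 m/s, theta = 90 deg, g = 10 m/s^2
sin(90) = 1
Using T = 2*v0*sin(theta) / g
T = 2*19*1 / 10
T = 38 / 10
T = 19/5 s

19/5 s


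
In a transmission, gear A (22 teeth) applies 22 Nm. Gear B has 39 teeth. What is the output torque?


Given: N1 = 22, N2 = 39, T1 = 22 Nm
Using T2/T1 = N2/N1
T2 = T1 * N2 / N1
T2 = 22 * 39 / 22
T2 = 858 / 22
T2 = 39 Nm

39 Nm


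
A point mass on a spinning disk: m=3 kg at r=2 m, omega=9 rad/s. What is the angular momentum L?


Given: m = 3 kg, r = 2 m, omega = 9 rad/s
For a point mass: I = m*r^2
I = 3*2^2 = 3*4 = 12
L = I*omega = 12*9
L = 108 kg*m^2/s

108 kg*m^2/s


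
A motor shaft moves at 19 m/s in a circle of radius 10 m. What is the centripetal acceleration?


Given: v = 19 m/s, r = 10 m
Using a_c = v^2 / r
a_c = 19^2 / 10
a_c = 361 / 10
a_c = 361/10 m/s^2

361/10 m/s^2


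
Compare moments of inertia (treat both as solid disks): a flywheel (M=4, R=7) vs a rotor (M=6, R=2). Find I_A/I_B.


Given: M1=4 kg, R1=7 m, M2=6 kg, R2=2 m
For a disk: I = (1/2)*M*R^2, so I_A/I_B = (M1*R1^2)/(M2*R2^2)
M1*R1^2 = 4*49 = 196
M2*R2^2 = 6*4 = 24
I_A/I_B = 196/24 = 49/6

49/6


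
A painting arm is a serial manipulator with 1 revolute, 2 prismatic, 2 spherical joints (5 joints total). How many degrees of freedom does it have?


Given: serial robot with 1 revolute, 2 prismatic, 2 spherical joints
DOF contribution per joint type: revolute=1, prismatic=1, spherical=3, fixed=0
DOF = 1*1 + 2*1 + 2*3
DOF = 9

9


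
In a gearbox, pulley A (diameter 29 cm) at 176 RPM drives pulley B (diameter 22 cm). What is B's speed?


Given: D1 = 29 cm, w1 = 176 RPM, D2 = 22 cm
Using D1*w1 = D2*w2
w2 = D1*w1 / D2
w2 = 29*176 / 22
w2 = 5104 / 22
w2 = 232 RPM

232 RPM


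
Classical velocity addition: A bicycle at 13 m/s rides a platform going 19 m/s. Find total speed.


Given: object velocity = 13 m/s, platform velocity = 19 m/s (same direction)
Using classical velocity addition: v_total = v_object + v_platform
v_total = 13 + 19
v_total = 32 m/s

32 m/s


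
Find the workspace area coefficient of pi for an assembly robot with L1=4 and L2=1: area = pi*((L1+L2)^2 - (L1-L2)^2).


Given: L1 = 4, L2 = 1
(L1+L2)^2 = (5)^2 = 25
(L1-L2)^2 = (3)^2 = 9
Difference = 25 - 9 = 16
This equals 4*L1*L2 = 4*4*1 = 16
Workspace area = 16*pi

16


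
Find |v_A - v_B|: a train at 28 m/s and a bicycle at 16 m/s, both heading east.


Given: v_A = 28 m/s east, v_B = 16 m/s east
Both move in the same direction; relative speed = |v_A - v_B|
|28 - 16| = |12|
= 12 m/s

12 m/s


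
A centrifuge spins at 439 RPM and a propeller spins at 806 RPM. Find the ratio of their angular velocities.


Given: RPM_A = 439, RPM_B = 806
omega = 2*pi*RPM/60, so omega_A/omega_B = RPM_A / RPM_B
omega_A/omega_B = 439 / 806
omega_A/omega_B = 439/806

439/806


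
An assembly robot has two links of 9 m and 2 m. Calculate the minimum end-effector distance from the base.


Given: L1 = 9 m, L2 = 2 m
For a 2-link planar arm, min reach = |L1 - L2| (second link folded back)
Min reach = |9 - 2|
Min reach = 7 m

7 m


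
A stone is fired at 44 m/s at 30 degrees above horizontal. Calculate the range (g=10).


Given: v0 = 44 m/s, theta = 30 deg, g = 10 m/s^2
sin(2*30) = sin(60) = sqrt(3)/2
Using R = v0^2 * sin(2*theta) / g
R = 44^2 * (sqrt(3)/2) / 10
R = 1936 * sqrt(3) / 20
R = 484/5*sqrt(3) m

484/5*sqrt(3) m


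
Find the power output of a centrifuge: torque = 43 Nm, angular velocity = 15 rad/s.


Given: tau = 43 Nm, omega = 15 rad/s
Using P = tau * omega
P = 43 * 15
P = 645 W

645 W


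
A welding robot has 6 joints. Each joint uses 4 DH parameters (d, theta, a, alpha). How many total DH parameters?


Given: 6 joints, 4 DH parameters per joint (d, theta, a, alpha)
Total DH parameters = number_of_joints * 4
Total = 6 * 4
Total = 24

24


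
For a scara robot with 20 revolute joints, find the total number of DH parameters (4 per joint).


Given: 20 joints, 4 DH parameters per joint (d, theta, a, alpha)
Total DH parameters = number_of_joints * 4
Total = 20 * 4
Total = 80

80


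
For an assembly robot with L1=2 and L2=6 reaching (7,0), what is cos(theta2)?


Given: L1 = 2, L2 = 6, target (x, y) = (7, 0)
Using cos(theta2) = (x^2 + y^2 - L1^2 - L2^2) / (2*L1*L2)
x^2 + y^2 = 7^2 + 0 = 49
L1^2 + L2^2 = 4 + 36 = 40
Numerator = 49 - 40 = 9
Denominator = 2*2*6 = 24
cos(theta2) = 9/24 = 3/8

3/8


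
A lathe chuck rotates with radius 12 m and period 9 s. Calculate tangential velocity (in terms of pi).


Given: radius r = 12 m, period T = 9 s
Using v = 2*pi*r / T
v = 2*pi*12 / 9
v = 24*pi / 9
v = 8/3*pi m/s

8/3*pi m/s


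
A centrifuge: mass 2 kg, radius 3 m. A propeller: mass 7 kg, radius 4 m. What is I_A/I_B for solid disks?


Given: M1=2 kg, R1=3 m, M2=7 kg, R2=4 m
For a disk: I = (1/2)*M*R^2, so I_A/I_B = (M1*R1^2)/(M2*R2^2)
M1*R1^2 = 2*9 = 18
M2*R2^2 = 7*16 = 112
I_A/I_B = 18/112 = 9/56

9/56


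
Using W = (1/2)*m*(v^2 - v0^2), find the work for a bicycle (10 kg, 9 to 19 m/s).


Given: m = 10 kg, v0 = 9 m/s, v = 19 m/s
Using W = (1/2)*m*(v^2 - v0^2)
v^2 = 19^2 = 361
v0^2 = 9^2 = 81
v^2 - v0^2 = 361 - 81 = 280
W = (1/2)*10*280 = 1400 J

1400 J


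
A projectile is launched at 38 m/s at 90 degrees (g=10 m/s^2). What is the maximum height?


Given: v0 = 38 m/s, theta = 90 deg, g = 10 m/s^2
sin^2(90) = 1
Using H = v0^2 * sin^2(theta) / (2*g)
H = 38^2 * 1 / (2*10)
H = 1444 * 1 / 20
H = 1444 / 20
H = 361/5 m

361/5 m


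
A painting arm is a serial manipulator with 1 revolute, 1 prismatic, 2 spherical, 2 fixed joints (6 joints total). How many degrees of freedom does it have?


Given: serial robot with 1 revolute, 1 prismatic, 2 spherical, 2 fixed joints
DOF contribution per joint type: revolute=1, prismatic=1, spherical=3, fixed=0
DOF = 1*1 + 1*1 + 2*3 + 2*0
DOF = 8

8


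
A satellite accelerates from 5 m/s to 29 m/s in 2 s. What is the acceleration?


Given: initial velocity v0 = 5 m/s, final velocity v = 29 m/s, time t = 2 s
Using a = (v - v0) / t
a = (29 - 5) / 2
a = 24 / 2
a = 12 m/s^2

12 m/s^2


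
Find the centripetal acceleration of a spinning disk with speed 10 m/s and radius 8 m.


Given: v = 10 m/s, r = 8 m
Using a_c = v^2 / r
a_c = 10^2 / 8
a_c = 100 / 8
a_c = 25/2 m/s^2

25/2 m/s^2


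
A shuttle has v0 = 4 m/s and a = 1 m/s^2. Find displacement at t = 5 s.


Given: v0 = 4 m/s, a = 1 m/s^2, t = 5 s
Using s = v0*t + (1/2)*a*t^2
s = 4*5 + (1/2)*1*5^2
s = 20 + (1/2)*25
s = 20 + 25/2
s = 65/2

65/2 m


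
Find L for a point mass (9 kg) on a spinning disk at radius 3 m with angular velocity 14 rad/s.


Given: m = 9 kg, r = 3 m, omega = 14 rad/s
For a point mass: I = m*r^2
I = 9*3^2 = 9*9 = 81
L = I*omega = 81*14
L = 1134 kg*m^2/s

1134 kg*m^2/s


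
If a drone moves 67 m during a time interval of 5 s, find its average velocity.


Given: distance d = 67 m, time t = 5 s
Using v = d / t
v = 67 / 5
v = 67/5 m/s

67/5 m/s


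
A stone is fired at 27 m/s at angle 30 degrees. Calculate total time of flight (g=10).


Given: v0 = 27 m/s, theta = 30 deg, g = 10 m/s^2
sin(30) = 1/2
Using T = 2*v0*sin(theta) / g
T = 2*27*1/2 / 10
T = 27 / 10
T = 27/10 s

27/10 s


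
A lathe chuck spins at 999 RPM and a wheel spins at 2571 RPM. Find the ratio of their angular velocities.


Given: RPM_A = 999, RPM_B = 2571
omega = 2*pi*RPM/60, so omega_A/omega_B = RPM_A / RPM_B
omega_A/omega_B = 999 / 2571
omega_A/omega_B = 333/857

333/857


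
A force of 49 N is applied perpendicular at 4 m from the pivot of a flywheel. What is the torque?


Given: F = 49 N, r = 4 m, angle = 90 deg (perpendicular)
Using tau = F * r * sin(90)
sin(90) = 1
tau = 49 * 4 * 1
tau = 196 Nm

196 Nm


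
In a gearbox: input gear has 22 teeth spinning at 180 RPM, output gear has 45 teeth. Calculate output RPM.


Given: N1 = 22 teeth, w1 = 180 RPM, N2 = 45 teeth
Using N1*w1 = N2*w2
w2 = N1*w1 / N2
w2 = 22*180 / 45
w2 = 3960 / 45
w2 = 88 RPM

88 RPM


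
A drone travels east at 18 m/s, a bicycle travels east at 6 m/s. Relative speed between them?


Given: v_A = 18 m/s east, v_B = 6 m/s east
Both move in the same direction; relative speed = |v_A - v_B|
|18 - 6| = |12|
= 12 m/s

12 m/s


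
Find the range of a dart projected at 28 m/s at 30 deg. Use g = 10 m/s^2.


Given: v0 = 28 m/s, theta = 30 deg, g = 10 m/s^2
sin(2*30) = sin(60) = sqrt(3)/2
Using R = v0^2 * sin(2*theta) / g
R = 28^2 * (sqrt(3)/2) / 10
R = 784 * sqrt(3) / 20
R = 196/5*sqrt(3) m

196/5*sqrt(3) m


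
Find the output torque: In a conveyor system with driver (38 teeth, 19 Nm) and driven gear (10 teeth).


Given: N1 = 38, N2 = 10, T1 = 19 Nm
Using T2/T1 = N2/N1
T2 = T1 * N2 / N1
T2 = 19 * 10 / 38
T2 = 190 / 38
T2 = 5 Nm

5 Nm


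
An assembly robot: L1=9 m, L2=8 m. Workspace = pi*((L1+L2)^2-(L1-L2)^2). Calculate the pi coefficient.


Given: L1 = 9, L2 = 8
(L1+L2)^2 = (17)^2 = 289
(L1-L2)^2 = (1)^2 = 1
Difference = 289 - 1 = 288
This equals 4*L1*L2 = 4*9*8 = 288
Workspace area = 288*pi

288


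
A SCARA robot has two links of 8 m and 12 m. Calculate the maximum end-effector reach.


Given: L1 = 8 m, L2 = 12 m
For a 2-link planar arm, max reach = L1 + L2 (fully extended)
Max reach = 8 + 12
Max reach = 20 m

20 m


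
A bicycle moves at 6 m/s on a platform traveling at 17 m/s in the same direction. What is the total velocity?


Given: object velocity = 6 m/s, platform velocity = 17 m/s (same direction)
Using classical velocity addition: v_total = v_object + v_platform
v_total = 6 + 17
v_total = 23 m/s

23 m/s


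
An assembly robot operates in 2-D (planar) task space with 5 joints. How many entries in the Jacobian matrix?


Given: task space dimension = 2, joints = 5
Jacobian is a 2 x 5 matrix
Total entries = rows * columns
Total = 2 * 5
Total = 10

10


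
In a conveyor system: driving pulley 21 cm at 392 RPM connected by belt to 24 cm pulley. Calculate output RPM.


Given: D1 = 21 cm, w1 = 392 RPM, D2 = 24 cm
Using D1*w1 = D2*w2
w2 = D1*w1 / D2
w2 = 21*392 / 24
w2 = 8232 / 24
w2 = 343 RPM

343 RPM


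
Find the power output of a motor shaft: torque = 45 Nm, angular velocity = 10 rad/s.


Given: tau = 45 Nm, omega = 10 rad/s
Using P = tau * omega
P = 45 * 10
P = 450 W

450 W


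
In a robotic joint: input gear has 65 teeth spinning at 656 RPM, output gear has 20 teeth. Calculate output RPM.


Given: N1 = 65 teeth, w1 = 656 RPM, N2 = 20 teeth
Using N1*w1 = N2*w2
w2 = N1*w1 / N2
w2 = 65*656 / 20
w2 = 42640 / 20
w2 = 2132 RPM

2132 RPM


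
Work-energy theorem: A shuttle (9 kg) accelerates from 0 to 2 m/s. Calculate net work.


Given: m = 9 kg, v0 = 0 m/s, v = 2 m/s
Using W = (1/2)*m*(v^2 - v0^2)
v^2 = 2^2 = 4
v0^2 = 0^2 = 0
v^2 - v0^2 = 4 - 0 = 4
W = (1/2)*9*4 = 18 J

18 J


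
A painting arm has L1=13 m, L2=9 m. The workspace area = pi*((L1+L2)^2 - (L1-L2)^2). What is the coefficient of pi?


Given: L1 = 13, L2 = 9
(L1+L2)^2 = (22)^2 = 484
(L1-L2)^2 = (4)^2 = 16
Difference = 484 - 16 = 468
This equals 4*L1*L2 = 4*13*9 = 468
Workspace area = 468*pi

468


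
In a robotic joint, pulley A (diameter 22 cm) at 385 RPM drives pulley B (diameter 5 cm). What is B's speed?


Given: D1 = 22 cm, w1 = 385 RPM, D2 = 5 cm
Using D1*w1 = D2*w2
w2 = D1*w1 / D2
w2 = 22*385 / 5
w2 = 8470 / 5
w2 = 1694 RPM

1694 RPM


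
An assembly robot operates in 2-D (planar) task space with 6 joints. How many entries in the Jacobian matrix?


Given: task space dimension = 2, joints = 6
Jacobian is a 2 x 6 matrix
Total entries = rows * columns
Total = 2 * 6
Total = 12

12


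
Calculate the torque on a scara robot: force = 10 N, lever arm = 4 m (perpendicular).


Given: F = 10 N, r = 4 m, angle = 90 deg (perpendicular)
Using tau = F * r * sin(90)
sin(90) = 1
tau = 10 * 4 * 1
tau = 40 Nm

40 Nm


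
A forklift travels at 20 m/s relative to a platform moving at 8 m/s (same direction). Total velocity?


Given: object velocity = 20 m/s, platform velocity = 8 m/s (same direction)
Using classical velocity addition: v_total = v_object + v_platform
v_total = 20 + 8
v_total = 28 m/s

28 m/s


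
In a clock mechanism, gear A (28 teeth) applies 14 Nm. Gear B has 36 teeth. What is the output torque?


Given: N1 = 28, N2 = 36, T1 = 14 Nm
Using T2/T1 = N2/N1
T2 = T1 * N2 / N1
T2 = 14 * 36 / 28
T2 = 504 / 28
T2 = 18 Nm

18 Nm


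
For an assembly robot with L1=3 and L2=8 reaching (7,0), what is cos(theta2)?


Given: L1 = 3, L2 = 8, target (x, y) = (7, 0)
Using cos(theta2) = (x^2 + y^2 - L1^2 - L2^2) / (2*L1*L2)
x^2 + y^2 = 7^2 + 0 = 49
L1^2 + L2^2 = 9 + 64 = 73
Numerator = 49 - 73 = -24
Denominator = 2*3*8 = 48
cos(theta2) = -24/48 = -1/2

-1/2


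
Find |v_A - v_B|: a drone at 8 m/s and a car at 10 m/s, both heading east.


Given: v_A = 8 m/s east, v_B = 10 m/s east
Both move in the same direction; relative speed = |v_A - v_B|
|8 - 10| = |-2|
= 2 m/s

2 m/s


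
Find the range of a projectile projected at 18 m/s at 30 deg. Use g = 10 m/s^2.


Given: v0 = 18 m/s, theta = 30 deg, g = 10 m/s^2
sin(2*30) = sin(60) = sqrt(3)/2
Using R = v0^2 * sin(2*theta) / g
R = 18^2 * (sqrt(3)/2) / 10
R = 324 * sqrt(3) / 20
R = 81/5*sqrt(3) m

81/5*sqrt(3) m


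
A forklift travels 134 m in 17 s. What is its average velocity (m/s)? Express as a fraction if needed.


Given: distance d = 134 m, time t = 17 s
Using v = d / t
v = 134 / 17
v = 134/17 m/s

134/17 m/s


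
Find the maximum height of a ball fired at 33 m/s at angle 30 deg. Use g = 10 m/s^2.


Given: v0 = 33 m/s, theta = 30 deg, g = 10 m/s^2
sin^2(30) = 1/4
Using H = v0^2 * sin^2(theta) / (2*g)
H = 33^2 * 1/4 / (2*10)
H = 1089 * 1/4 / 20
H = 1089/4 / 20
H = 1089/80 m

1089/80 m


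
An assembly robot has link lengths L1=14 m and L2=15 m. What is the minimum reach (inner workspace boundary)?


Given: L1 = 14 m, L2 = 15 m
For a 2-link planar arm, min reach = |L1 - L2| (second link folded back)
Min reach = |14 - 15|
Min reach = 1 m

1 m


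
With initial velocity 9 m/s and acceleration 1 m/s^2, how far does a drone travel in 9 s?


Given: v0 = 9 m/s, a = 1 m/s^2, t = 9 s
Using s = v0*t + (1/2)*a*t^2
s = 9*9 + (1/2)*1*9^2
s = 81 + (1/2)*81
s = 81 + 81/2
s = 243/2

243/2 m


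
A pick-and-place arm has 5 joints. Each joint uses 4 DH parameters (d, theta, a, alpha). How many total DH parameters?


Given: 5 joints, 4 DH parameters per joint (d, theta, a, alpha)
Total DH parameters = number_of_joints * 4
Total = 5 * 4
Total = 20

20


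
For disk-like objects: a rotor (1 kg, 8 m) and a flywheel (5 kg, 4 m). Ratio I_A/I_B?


Given: M1=1 kg, R1=8 m, M2=5 kg, R2=4 m
For a disk: I = (1/2)*M*R^2, so I_A/I_B = (M1*R1^2)/(M2*R2^2)
M1*R1^2 = 1*64 = 64
M2*R2^2 = 5*16 = 80
I_A/I_B = 64/80 = 4/5

4/5


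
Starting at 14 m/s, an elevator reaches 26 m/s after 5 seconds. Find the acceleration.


Given: initial velocity v0 = 14 m/s, final velocity v = 26 m/s, time t = 5 s
Using a = (v - v0) / t
a = (26 - 14) / 5
a = 12 / 5
a = 12/5 m/s^2

12/5 m/s^2


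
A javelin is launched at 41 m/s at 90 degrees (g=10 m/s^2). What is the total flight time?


Given: v0 = 41 m/s, theta = 90 deg, g = 10 m/s^2
sin(90) = 1
Using T = 2*v0*sin(theta) / g
T = 2*41*1 / 10
T = 82 / 10
T = 41/5 s

41/5 s


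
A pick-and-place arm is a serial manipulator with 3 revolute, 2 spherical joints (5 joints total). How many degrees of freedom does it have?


Given: serial robot with 3 revolute, 2 spherical joints
DOF contribution per joint type: revolute=1, prismatic=1, spherical=3, fixed=0
DOF = 3*1 + 2*3
DOF = 9

9


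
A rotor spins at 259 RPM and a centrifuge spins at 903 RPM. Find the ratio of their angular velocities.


Given: RPM_A = 259, RPM_B = 903
omega = 2*pi*RPM/60, so omega_A/omega_B = RPM_A / RPM_B
omega_A/omega_B = 259 / 903
omega_A/omega_B = 37/129

37/129


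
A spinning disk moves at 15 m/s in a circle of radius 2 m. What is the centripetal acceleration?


Given: v = 15 m/s, r = 2 m
Using a_c = v^2 / r
a_c = 15^2 / 2
a_c = 225 / 2
a_c = 225/2 m/s^2

225/2 m/s^2


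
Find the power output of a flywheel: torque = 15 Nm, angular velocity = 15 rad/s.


Given: tau = 15 Nm, omega = 15 rad/s
Using P = tau * omega
P = 15 * 15
P = 225 W

225 W


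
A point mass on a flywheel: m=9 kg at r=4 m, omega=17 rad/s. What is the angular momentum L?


Given: m = 9 kg, r = 4 m, omega = 17 rad/s
For a point mass: I = m*r^2
I = 9*4^2 = 9*16 = 144
L = I*omega = 144*17
L = 2448 kg*m^2/s

2448 kg*m^2/s


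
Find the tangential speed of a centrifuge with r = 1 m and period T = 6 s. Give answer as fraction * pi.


Given: radius r = 1 m, period T = 6 s
Using v = 2*pi*r / T
v = 2*pi*1 / 6
v = 2*pi / 6
v = 1/3*pi m/s

1/3*pi m/s


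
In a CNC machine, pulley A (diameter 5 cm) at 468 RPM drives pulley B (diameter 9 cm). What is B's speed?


Given: D1 = 5 cm, w1 = 468 RPM, D2 = 9 cm
Using D1*w1 = D2*w2
w2 = D1*w1 / D2
w2 = 5*468 / 9
w2 = 2340 / 9
w2 = 260 RPM

260 RPM


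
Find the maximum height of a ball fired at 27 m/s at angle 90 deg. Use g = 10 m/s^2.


Given: v0 = 27 m/s, theta = 90 deg, g = 10 m/s^2
sin^2(90) = 1
Using H = v0^2 * sin^2(theta) / (2*g)
H = 27^2 * 1 / (2*10)
H = 729 * 1 / 20
H = 729 / 20
H = 729/20 m

729/20 m


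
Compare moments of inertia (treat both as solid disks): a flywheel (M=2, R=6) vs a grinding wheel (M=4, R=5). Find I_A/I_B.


Given: M1=2 kg, R1=6 m, M2=4 kg, R2=5 m
For a disk: I = (1/2)*M*R^2, so I_A/I_B = (M1*R1^2)/(M2*R2^2)
M1*R1^2 = 2*36 = 72
M2*R2^2 = 4*25 = 100
I_A/I_B = 72/100 = 18/25

18/25


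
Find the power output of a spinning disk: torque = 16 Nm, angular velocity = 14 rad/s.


Given: tau = 16 Nm, omega = 14 rad/s
Using P = tau * omega
P = 16 * 14
P = 224 W

224 W


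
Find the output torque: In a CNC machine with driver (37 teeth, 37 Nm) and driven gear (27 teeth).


Given: N1 = 37, N2 = 27, T1 = 37 Nm
Using T2/T1 = N2/N1
T2 = T1 * N2 / N1
T2 = 37 * 27 / 37
T2 = 999 / 37
T2 = 27 Nm

27 Nm


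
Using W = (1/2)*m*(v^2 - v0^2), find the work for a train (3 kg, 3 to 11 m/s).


Given: m = 3 kg, v0 = 3 m/s, v = 11 m/s
Using W = (1/2)*m*(v^2 - v0^2)
v^2 = 11^2 = 121
v0^2 = 3^2 = 9
v^2 - v0^2 = 121 - 9 = 112
W = (1/2)*3*112 = 168 J

168 J


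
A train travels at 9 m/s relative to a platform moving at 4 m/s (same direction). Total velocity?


Given: object velocity = 9 m/s, platform velocity = 4 m/s (same direction)
Using classical velocity addition: v_total = v_object + v_platform
v_total = 9 + 4
v_total = 13 m/s

13 m/s


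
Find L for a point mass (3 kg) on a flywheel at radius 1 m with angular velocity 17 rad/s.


Given: m = 3 kg, r = 1 m, omega = 17 rad/s
For a point mass: I = m*r^2
I = 3*1^2 = 3*1 = 3
L = I*omega = 3*17
L = 51 kg*m^2/s

51 kg*m^2/s


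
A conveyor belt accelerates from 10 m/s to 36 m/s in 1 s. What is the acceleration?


Given: initial velocity v0 = 10 m/s, final velocity v = 36 m/s, time t = 1 s
Using a = (v - v0) / t
a = (36 - 10) / 1
a = 26 / 1
a = 26 m/s^2

26 m/s^2


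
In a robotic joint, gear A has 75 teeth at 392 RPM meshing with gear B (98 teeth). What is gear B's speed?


Given: N1 = 75 teeth, w1 = 392 RPM, N2 = 98 teeth
Using N1*w1 = N2*w2
w2 = N1*w1 / N2
w2 = 75*392 / 98
w2 = 29400 / 98
w2 = 300 RPM

300 RPM


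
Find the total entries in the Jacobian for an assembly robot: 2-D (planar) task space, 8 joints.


Given: task space dimension = 2, joints = 8
Jacobian is a 2 x 8 matrix
Total entries = rows * columns
Total = 2 * 8
Total = 16

16


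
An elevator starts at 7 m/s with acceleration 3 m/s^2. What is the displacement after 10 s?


Given: v0 = 7 m/s, a = 3 m/s^2, t = 10 s
Using s = v0*t + (1/2)*a*t^2
s = 7*10 + (1/2)*3*10^2
s = 70 + (1/2)*300
s = 70 + 150
s = 220

220 m


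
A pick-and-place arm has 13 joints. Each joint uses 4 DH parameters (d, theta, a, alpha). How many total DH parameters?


Given: 13 joints, 4 DH parameters per joint (d, theta, a, alpha)
Total DH parameters = number_of_joints * 4
Total = 13 * 4
Total = 52

52


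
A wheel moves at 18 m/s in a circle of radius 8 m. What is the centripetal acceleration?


Given: v = 18 m/s, r = 8 m
Using a_c = v^2 / r
a_c = 18^2 / 8
a_c = 324 / 8
a_c = 81/2 m/s^2

81/2 m/s^2


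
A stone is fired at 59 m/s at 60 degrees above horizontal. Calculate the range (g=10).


Given: v0 = 59 m/s, theta = 60 deg, g = 10 m/s^2
sin(2*60) = sin(120) = sqrt(3)/2
Using R = v0^2 * sin(2*theta) / g
R = 59^2 * (sqrt(3)/2) / 10
R = 3481 * sqrt(3) / 20
R = 3481/20*sqrt(3) m

3481/20*sqrt(3) m


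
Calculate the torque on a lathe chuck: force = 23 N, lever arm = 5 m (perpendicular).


Given: F = 23 N, r = 5 m, angle = 90 deg (perpendicular)
Using tau = F * r * sin(90)
sin(90) = 1
tau = 23 * 5 * 1
tau = 115 Nm

115 Nm


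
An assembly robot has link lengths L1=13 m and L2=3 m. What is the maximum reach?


Given: L1 = 13 m, L2 = 3 m
For a 2-link planar arm, max reach = L1 + L2 (fully extended)
Max reach = 13 + 3
Max reach = 16 m

16 m


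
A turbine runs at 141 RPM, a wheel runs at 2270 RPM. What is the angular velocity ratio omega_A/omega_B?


Given: RPM_A = 141, RPM_B = 2270
omega = 2*pi*RPM/60, so omega_A/omega_B = RPM_A / RPM_B
omega_A/omega_B = 141 / 2270
omega_A/omega_B = 141/2270

141/2270


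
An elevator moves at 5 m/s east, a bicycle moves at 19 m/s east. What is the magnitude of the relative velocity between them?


Given: v_A = 5 m/s east, v_B = 19 m/s east
Both move in the same direction; relative speed = |v_A - v_B|
|5 - 19| = |-14|
= 14 m/s

14 m/s


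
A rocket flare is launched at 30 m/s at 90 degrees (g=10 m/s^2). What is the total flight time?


Given: v0 = 30 m/s, theta = 90 deg, g = 10 m/s^2
sin(90) = 1
Using T = 2*v0*sin(theta) / g
T = 2*30*1 / 10
T = 60 / 10
T = 6 s

6 s


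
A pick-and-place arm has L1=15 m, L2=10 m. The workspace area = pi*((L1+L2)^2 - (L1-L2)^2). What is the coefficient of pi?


Given: L1 = 15, L2 = 10
(L1+L2)^2 = (25)^2 = 625
(L1-L2)^2 = (5)^2 = 25
Difference = 625 - 25 = 600
This equals 4*L1*L2 = 4*15*10 = 600
Workspace area = 600*pi

600


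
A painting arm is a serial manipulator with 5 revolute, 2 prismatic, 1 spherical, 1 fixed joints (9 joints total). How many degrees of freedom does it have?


Given: serial robot with 5 revolute, 2 prismatic, 1 spherical, 1 fixed joints
DOF contribution per joint type: revolute=1, prismatic=1, spherical=3, fixed=0
DOF = 5*1 + 2*1 + 1*3 + 1*0
DOF = 10

10


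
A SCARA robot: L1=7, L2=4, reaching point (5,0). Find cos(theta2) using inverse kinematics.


Given: L1 = 7, L2 = 4, target (x, y) = (5, 0)
Using cos(theta2) = (x^2 + y^2 - L1^2 - L2^2) / (2*L1*L2)
x^2 + y^2 = 5^2 + 0 = 25
L1^2 + L2^2 = 49 + 16 = 65
Numerator = 25 - 65 = -40
Denominator = 2*7*4 = 56
cos(theta2) = -40/56 = -5/7

-5/7


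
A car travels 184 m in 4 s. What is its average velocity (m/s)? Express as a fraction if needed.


Given: distance d = 184 m, time t = 4 s
Using v = d / t
v = 184 / 4
v = 46 m/s

46 m/s


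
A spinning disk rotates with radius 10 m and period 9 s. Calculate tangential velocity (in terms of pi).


Given: radius r = 10 m, period T = 9 s
Using v = 2*pi*r / T
v = 2*pi*10 / 9
v = 20*pi / 9
v = 20/9*pi m/s

20/9*pi m/s


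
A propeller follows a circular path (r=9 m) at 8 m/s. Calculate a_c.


Given: v = 8 m/s, r = 9 m
Using a_c = v^2 / r
a_c = 8^2 / 9
a_c = 64 / 9
a_c = 64/9 m/s^2

64/9 m/s^2


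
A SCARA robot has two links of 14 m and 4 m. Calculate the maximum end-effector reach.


Given: L1 = 14 m, L2 = 4 m
For a 2-link planar arm, max reach = L1 + L2 (fully extended)
Max reach = 14 + 4
Max reach = 18 m

18 m


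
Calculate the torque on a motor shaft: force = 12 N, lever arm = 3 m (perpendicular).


Given: F = 12 N, r = 3 m, angle = 90 deg (perpendicular)
Using tau = F * r * sin(90)
sin(90) = 1
tau = 12 * 3 * 1
tau = 36 Nm

36 Nm


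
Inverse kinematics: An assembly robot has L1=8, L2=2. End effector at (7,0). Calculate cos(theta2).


Given: L1 = 8, L2 = 2, target (x, y) = (7, 0)
Using cos(theta2) = (x^2 + y^2 - L1^2 - L2^2) / (2*L1*L2)
x^2 + y^2 = 7^2 + 0 = 49
L1^2 + L2^2 = 64 + 4 = 68
Numerator = 49 - 68 = -19
Denominator = 2*8*2 = 32
cos(theta2) = -19/32 = -19/32

-19/32


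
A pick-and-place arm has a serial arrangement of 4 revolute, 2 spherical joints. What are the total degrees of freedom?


Given: serial robot with 4 revolute, 2 spherical joints
DOF contribution per joint type: revolute=1, prismatic=1, spherical=3, fixed=0
DOF = 4*1 + 2*3
DOF = 10

10


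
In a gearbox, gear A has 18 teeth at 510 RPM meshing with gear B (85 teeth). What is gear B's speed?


Given: N1 = 18 teeth, w1 = 510 RPM, N2 = 85 teeth
Using N1*w1 = N2*w2
w2 = N1*w1 / N2
w2 = 18*510 / 85
w2 = 9180 / 85
w2 = 108 RPM

108 RPM


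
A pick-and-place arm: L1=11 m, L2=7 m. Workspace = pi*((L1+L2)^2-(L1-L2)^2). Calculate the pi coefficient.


Given: L1 = 11, L2 = 7
(L1+L2)^2 = (18)^2 = 324
(L1-L2)^2 = (4)^2 = 16
Difference = 324 - 16 = 308
This equals 4*L1*L2 = 4*11*7 = 308
Workspace area = 308*pi

308


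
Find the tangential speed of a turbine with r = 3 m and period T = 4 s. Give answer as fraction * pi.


Given: radius r = 3 m, period T = 4 s
Using v = 2*pi*r / T
v = 2*pi*3 / 4
v = 6*pi / 4
v = 3/2*pi m/s

3/2*pi m/s


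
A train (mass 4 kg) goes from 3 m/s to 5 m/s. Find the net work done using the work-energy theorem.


Given: m = 4 kg, v0 = 3 m/s, v = 5 m/s
Using W = (1/2)*m*(v^2 - v0^2)
v^2 = 5^2 = 25
v0^2 = 3^2 = 9
v^2 - v0^2 = 25 - 9 = 16
W = (1/2)*4*16 = 32 J

32 J


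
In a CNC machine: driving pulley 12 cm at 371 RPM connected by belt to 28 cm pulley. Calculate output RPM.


Given: D1 = 12 cm, w1 = 371 RPM, D2 = 28 cm
Using D1*w1 = D2*w2
w2 = D1*w1 / D2
w2 = 12*371 / 28
w2 = 4452 / 28
w2 = 159 RPM

159 RPM


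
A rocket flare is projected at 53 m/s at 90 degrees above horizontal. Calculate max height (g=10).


Given: v0 = 53 m/s, theta = 90 deg, g = 10 m/s^2
sin^2(90) = 1
Using H = v0^2 * sin^2(theta) / (2*g)
H = 53^2 * 1 / (2*10)
H = 2809 * 1 / 20
H = 2809 / 20
H = 2809/20 m

2809/20 m


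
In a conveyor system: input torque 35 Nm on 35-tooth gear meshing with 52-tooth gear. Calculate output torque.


Given: N1 = 35, N2 = 52, T1 = 35 Nm
Using T2/T1 = N2/N1
T2 = T1 * N2 / N1
T2 = 35 * 52 / 35
T2 = 1820 / 35
T2 = 52 Nm

52 Nm


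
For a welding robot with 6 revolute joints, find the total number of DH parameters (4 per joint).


Given: 6 joints, 4 DH parameters per joint (d, theta, a, alpha)
Total DH parameters = number_of_joints * 4
Total = 6 * 4
Total = 24

24


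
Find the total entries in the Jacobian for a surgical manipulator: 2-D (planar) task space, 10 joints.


Given: task space dimension = 2, joints = 10
Jacobian is a 2 x 10 matrix
Total entries = rows * columns
Total = 2 * 10
Total = 20

20


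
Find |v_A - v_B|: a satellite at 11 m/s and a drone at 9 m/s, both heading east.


Given: v_A = 11 m/s east, v_B = 9 m/s east
Both move in the same direction; relative speed = |v_A - v_B|
|11 - 9| = |2|
= 2 m/s

2 m/s


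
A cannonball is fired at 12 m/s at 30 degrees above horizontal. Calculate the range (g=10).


Given: v0 = 12 m/s, theta = 30 deg, g = 10 m/s^2
sin(2*30) = sin(60) = sqrt(3)/2
Using R = v0^2 * sin(2*theta) / g
R = 12^2 * (sqrt(3)/2) / 10
R = 144 * sqrt(3) / 20
R = 36/5*sqrt(3) m

36/5*sqrt(3) m


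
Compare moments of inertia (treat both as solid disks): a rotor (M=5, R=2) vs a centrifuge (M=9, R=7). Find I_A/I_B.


Given: M1=5 kg, R1=2 m, M2=9 kg, R2=7 m
For a disk: I = (1/2)*M*R^2, so I_A/I_B = (M1*R1^2)/(M2*R2^2)
M1*R1^2 = 5*4 = 20
M2*R2^2 = 9*49 = 441
I_A/I_B = 20/441 = 20/441

20/441


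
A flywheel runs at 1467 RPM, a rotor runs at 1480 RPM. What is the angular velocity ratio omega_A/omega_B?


Given: RPM_A = 1467, RPM_B = 1480
omega = 2*pi*RPM/60, so omega_A/omega_B = RPM_A / RPM_B
omega_A/omega_B = 1467 / 1480
omega_A/omega_B = 1467/1480

1467/1480


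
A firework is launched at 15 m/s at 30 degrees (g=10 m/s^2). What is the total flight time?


Given: v0 = 15 m/s, theta = 30 deg, g = 10 m/s^2
sin(30) = 1/2
Using T = 2*v0*sin(theta) / g
T = 2*15*1/2 / 10
T = 15 / 10
T = 3/2 s

3/2 s


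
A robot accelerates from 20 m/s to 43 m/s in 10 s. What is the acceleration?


Given: initial velocity v0 = 20 m/s, final velocity v = 43 m/s, time t = 10 s
Using a = (v - v0) / t
a = (43 - 20) / 10
a = 23 / 10
a = 23/10 m/s^2

23/10 m/s^2


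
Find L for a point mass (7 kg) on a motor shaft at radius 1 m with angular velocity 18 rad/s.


Given: m = 7 kg, r = 1 m, omega = 18 rad/s
For a point mass: I = m*r^2
I = 7*1^2 = 7*1 = 7
L = I*omega = 7*18
L = 126 kg*m^2/s

126 kg*m^2/s


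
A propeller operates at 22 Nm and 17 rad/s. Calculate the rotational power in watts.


Given: tau = 22 Nm, omega = 17 rad/s
Using P = tau * omega
P = 22 * 17
P = 374 W

374 W


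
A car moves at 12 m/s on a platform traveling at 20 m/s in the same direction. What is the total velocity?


Given: object velocity = 12 m/s, platform velocity = 20 m/s (same direction)
Using classical velocity addition: v_total = v_object + v_platform
v_total = 12 + 20
v_total = 32 m/s

32 m/s


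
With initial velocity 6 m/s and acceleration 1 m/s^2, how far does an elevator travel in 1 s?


Given: v0 = 6 m/s, a = 1 m/s^2, t = 1 s
Using s = v0*t + (1/2)*a*t^2
s = 6*1 + (1/2)*1*1^2
s = 6 + (1/2)*1
s = 6 + 1/2
s = 13/2

13/2 m


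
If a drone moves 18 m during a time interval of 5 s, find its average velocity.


Given: distance d = 18 m, time t = 5 s
Using v = d / t
v = 18 / 5
v = 18/5 m/s

18/5 m/s


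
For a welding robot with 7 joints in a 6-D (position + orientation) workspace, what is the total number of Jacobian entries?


Given: task space dimension = 6, joints = 7
Jacobian is a 6 x 7 matrix
Total entries = rows * columns
Total = 6 * 7
Total = 42

42


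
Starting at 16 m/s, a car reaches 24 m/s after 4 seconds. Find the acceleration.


Given: initial velocity v0 = 16 m/s, final velocity v = 24 m/s, time t = 4 s
Using a = (v - v0) / t
a = (24 - 16) / 4
a = 8 / 4
a = 2 m/s^2

2 m/s^2


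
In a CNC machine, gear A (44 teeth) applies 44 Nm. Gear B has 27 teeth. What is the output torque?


Given: N1 = 44, N2 = 27, T1 = 44 Nm
Using T2/T1 = N2/N1
T2 = T1 * N2 / N1
T2 = 44 * 27 / 44
T2 = 1188 / 44
T2 = 27 Nm

27 Nm


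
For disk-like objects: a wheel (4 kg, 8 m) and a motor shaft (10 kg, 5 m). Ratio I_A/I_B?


Given: M1=4 kg, R1=8 m, M2=10 kg, R2=5 m
For a disk: I = (1/2)*M*R^2, so I_A/I_B = (M1*R1^2)/(M2*R2^2)
M1*R1^2 = 4*64 = 256
M2*R2^2 = 10*25 = 250
I_A/I_B = 256/250 = 128/125

128/125


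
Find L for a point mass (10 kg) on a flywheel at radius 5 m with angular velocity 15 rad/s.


Given: m = 10 kg, r = 5 m, omega = 15 rad/s
For a point mass: I = m*r^2
I = 10*5^2 = 10*25 = 250
L = I*omega = 250*15
L = 3750 kg*m^2/s

3750 kg*m^2/s


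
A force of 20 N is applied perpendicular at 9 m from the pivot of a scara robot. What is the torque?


Given: F = 20 N, r = 9 m, angle = 90 deg (perpendicular)
Using tau = F * r * sin(90)
sin(90) = 1
tau = 20 * 9 * 1
tau = 180 Nm

180 Nm


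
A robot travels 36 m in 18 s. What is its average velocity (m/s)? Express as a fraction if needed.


Given: distance d = 36 m, time t = 18 s
Using v = d / t
v = 36 / 18
v = 2 m/s

2 m/s


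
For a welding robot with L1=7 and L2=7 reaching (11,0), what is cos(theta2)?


Given: L1 = 7, L2 = 7, target (x, y) = (11, 0)
Using cos(theta2) = (x^2 + y^2 - L1^2 - L2^2) / (2*L1*L2)
x^2 + y^2 = 11^2 + 0 = 121
L1^2 + L2^2 = 49 + 49 = 98
Numerator = 121 - 98 = 23
Denominator = 2*7*7 = 98
cos(theta2) = 23/98 = 23/98

23/98


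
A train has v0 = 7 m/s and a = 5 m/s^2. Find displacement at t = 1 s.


Given: v0 = 7 m/s, a = 5 m/s^2, t = 1 s
Using s = v0*t + (1/2)*a*t^2
s = 7*1 + (1/2)*5*1^2
s = 7 + (1/2)*5
s = 7 + 5/2
s = 19/2

19/2 m


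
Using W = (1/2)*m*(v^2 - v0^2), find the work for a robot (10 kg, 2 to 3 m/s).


Given: m = 10 kg, v0 = 2 m/s, v = 3 m/s
Using W = (1/2)*m*(v^2 - v0^2)
v^2 = 3^2 = 9
v0^2 = 2^2 = 4
v^2 - v0^2 = 9 - 4 = 5
W = (1/2)*10*5 = 25 J

25 J


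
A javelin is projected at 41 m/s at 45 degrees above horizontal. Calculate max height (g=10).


Given: v0 = 41 m/s, theta = 45 deg, g = 10 m/s^2
sin^2(45) = 1/2
Using H = v0^2 * sin^2(theta) / (2*g)
H = 41^2 * 1/2 / (2*10)
H = 1681 * 1/2 / 20
H = 1681/2 / 20
H = 1681/40 m

1681/40 m


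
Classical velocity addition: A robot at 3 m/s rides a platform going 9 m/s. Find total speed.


Given: object velocity = 3 m/s, platform velocity = 9 m/s (same direction)
Using classical velocity addition: v_total = v_object + v_platform
v_total = 3 + 9
v_total = 12 m/s

12 m/s


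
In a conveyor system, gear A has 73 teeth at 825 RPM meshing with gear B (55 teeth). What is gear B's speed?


Given: N1 = 73 teeth, w1 = 825 RPM, N2 = 55 teeth
Using N1*w1 = N2*w2
w2 = N1*w1 / N2
w2 = 73*825 / 55
w2 = 60225 / 55
w2 = 1095 RPM

1095 RPM


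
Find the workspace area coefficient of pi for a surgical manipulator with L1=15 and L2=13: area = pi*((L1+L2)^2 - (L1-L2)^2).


Given: L1 = 15, L2 = 13
(L1+L2)^2 = (28)^2 = 784
(L1-L2)^2 = (2)^2 = 4
Difference = 784 - 4 = 780
This equals 4*L1*L2 = 4*15*13 = 780
Workspace area = 780*pi

780


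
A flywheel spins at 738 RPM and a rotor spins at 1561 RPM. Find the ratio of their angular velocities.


Given: RPM_A = 738, RPM_B = 1561
omega = 2*pi*RPM/60, so omega_A/omega_B = RPM_A / RPM_B
omega_A/omega_B = 738 / 1561
omega_A/omega_B = 738/1561

738/1561


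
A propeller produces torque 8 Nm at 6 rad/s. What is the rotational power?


Given: tau = 8 Nm, omega = 6 rad/s
Using P = tau * omega
P = 8 * 6
P = 48 W

48 W


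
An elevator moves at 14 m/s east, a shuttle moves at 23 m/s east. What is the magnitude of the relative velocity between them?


Given: v_A = 14 m/s east, v_B = 23 m/s east
Both move in the same direction; relative speed = |v_A - v_B|
|14 - 23| = |-9|
= 9 m/s

9 m/s


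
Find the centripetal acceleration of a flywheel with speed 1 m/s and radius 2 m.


Given: v = 1 m/s, r = 2 m
Using a_c = v^2 / r
a_c = 1^2 / 2
a_c = 1 / 2
a_c = 1/2 m/s^2

1/2 m/s^2


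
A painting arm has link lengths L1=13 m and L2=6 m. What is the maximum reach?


Given: L1 = 13 m, L2 = 6 m
For a 2-link planar arm, max reach = L1 + L2 (fully extended)
Max reach = 13 + 6
Max reach = 19 m

19 m


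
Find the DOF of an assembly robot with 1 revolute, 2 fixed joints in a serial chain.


Given: serial robot with 1 revolute, 2 fixed joints
DOF contribution per joint type: revolute=1, prismatic=1, spherical=3, fixed=0
DOF = 1*1 + 2*0
DOF = 1

1


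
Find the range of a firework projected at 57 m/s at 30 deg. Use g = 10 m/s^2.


Given: v0 = 57 m/s, theta = 30 deg, g = 10 m/s^2
sin(2*30) = sin(60) = sqrt(3)/2
Using R = v0^2 * sin(2*theta) / g
R = 57^2 * (sqrt(3)/2) / 10
R = 3249 * sqrt(3) / 20
R = 3249/20*sqrt(3) m

3249/20*sqrt(3) m
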